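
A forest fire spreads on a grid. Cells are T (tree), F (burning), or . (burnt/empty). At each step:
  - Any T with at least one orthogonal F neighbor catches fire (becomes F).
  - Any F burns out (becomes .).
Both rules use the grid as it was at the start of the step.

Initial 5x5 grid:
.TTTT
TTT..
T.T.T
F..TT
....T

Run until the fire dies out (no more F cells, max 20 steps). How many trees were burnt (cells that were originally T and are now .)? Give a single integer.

Answer: 9

Derivation:
Step 1: +1 fires, +1 burnt (F count now 1)
Step 2: +1 fires, +1 burnt (F count now 1)
Step 3: +1 fires, +1 burnt (F count now 1)
Step 4: +2 fires, +1 burnt (F count now 2)
Step 5: +2 fires, +2 burnt (F count now 2)
Step 6: +1 fires, +2 burnt (F count now 1)
Step 7: +1 fires, +1 burnt (F count now 1)
Step 8: +0 fires, +1 burnt (F count now 0)
Fire out after step 8
Initially T: 13, now '.': 21
Total burnt (originally-T cells now '.'): 9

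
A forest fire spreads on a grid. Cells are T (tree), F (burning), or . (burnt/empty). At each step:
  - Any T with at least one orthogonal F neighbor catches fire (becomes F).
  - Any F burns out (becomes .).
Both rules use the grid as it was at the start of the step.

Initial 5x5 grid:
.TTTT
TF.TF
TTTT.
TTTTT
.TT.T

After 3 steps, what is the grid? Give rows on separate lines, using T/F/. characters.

Step 1: 5 trees catch fire, 2 burn out
  .FTTF
  F..F.
  TFTT.
  TTTTT
  .TT.T
Step 2: 6 trees catch fire, 5 burn out
  ..FF.
  .....
  F.FF.
  TFTTT
  .TT.T
Step 3: 4 trees catch fire, 6 burn out
  .....
  .....
  .....
  F.FFT
  .FT.T

.....
.....
.....
F.FFT
.FT.T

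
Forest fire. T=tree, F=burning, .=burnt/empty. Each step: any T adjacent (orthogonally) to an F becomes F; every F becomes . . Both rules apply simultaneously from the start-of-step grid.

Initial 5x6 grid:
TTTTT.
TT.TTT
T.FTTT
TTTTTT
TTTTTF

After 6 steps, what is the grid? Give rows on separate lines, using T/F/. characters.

Step 1: 4 trees catch fire, 2 burn out
  TTTTT.
  TT.TTT
  T..FTT
  TTFTTF
  TTTTF.
Step 2: 8 trees catch fire, 4 burn out
  TTTTT.
  TT.FTT
  T...FF
  TF.FF.
  TTFF..
Step 3: 5 trees catch fire, 8 burn out
  TTTFT.
  TT..FF
  T.....
  F.....
  TF....
Step 4: 4 trees catch fire, 5 burn out
  TTF.F.
  TT....
  F.....
  ......
  F.....
Step 5: 2 trees catch fire, 4 burn out
  TF....
  FT....
  ......
  ......
  ......
Step 6: 2 trees catch fire, 2 burn out
  F.....
  .F....
  ......
  ......
  ......

F.....
.F....
......
......
......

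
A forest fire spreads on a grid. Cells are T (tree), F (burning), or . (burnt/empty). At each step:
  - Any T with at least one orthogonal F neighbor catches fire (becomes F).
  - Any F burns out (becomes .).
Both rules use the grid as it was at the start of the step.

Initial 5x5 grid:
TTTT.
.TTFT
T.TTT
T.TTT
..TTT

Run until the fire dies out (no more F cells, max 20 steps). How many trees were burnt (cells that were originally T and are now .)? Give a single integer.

Answer: 16

Derivation:
Step 1: +4 fires, +1 burnt (F count now 4)
Step 2: +5 fires, +4 burnt (F count now 5)
Step 3: +4 fires, +5 burnt (F count now 4)
Step 4: +3 fires, +4 burnt (F count now 3)
Step 5: +0 fires, +3 burnt (F count now 0)
Fire out after step 5
Initially T: 18, now '.': 23
Total burnt (originally-T cells now '.'): 16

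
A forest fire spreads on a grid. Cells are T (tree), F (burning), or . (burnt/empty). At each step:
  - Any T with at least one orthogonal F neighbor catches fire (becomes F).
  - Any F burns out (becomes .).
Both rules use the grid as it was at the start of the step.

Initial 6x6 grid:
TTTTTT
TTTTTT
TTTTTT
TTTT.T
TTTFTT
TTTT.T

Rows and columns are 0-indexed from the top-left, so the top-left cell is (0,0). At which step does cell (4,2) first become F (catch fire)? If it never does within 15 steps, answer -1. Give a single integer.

Step 1: cell (4,2)='F' (+4 fires, +1 burnt)
  -> target ignites at step 1
Step 2: cell (4,2)='.' (+5 fires, +4 burnt)
Step 3: cell (4,2)='.' (+8 fires, +5 burnt)
Step 4: cell (4,2)='.' (+7 fires, +8 burnt)
Step 5: cell (4,2)='.' (+5 fires, +7 burnt)
Step 6: cell (4,2)='.' (+3 fires, +5 burnt)
Step 7: cell (4,2)='.' (+1 fires, +3 burnt)
Step 8: cell (4,2)='.' (+0 fires, +1 burnt)
  fire out at step 8

1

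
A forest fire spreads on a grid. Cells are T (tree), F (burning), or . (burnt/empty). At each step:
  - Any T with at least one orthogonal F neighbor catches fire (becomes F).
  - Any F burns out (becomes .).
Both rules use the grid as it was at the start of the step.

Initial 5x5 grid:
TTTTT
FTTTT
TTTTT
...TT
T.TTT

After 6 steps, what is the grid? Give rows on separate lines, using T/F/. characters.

Step 1: 3 trees catch fire, 1 burn out
  FTTTT
  .FTTT
  FTTTT
  ...TT
  T.TTT
Step 2: 3 trees catch fire, 3 burn out
  .FTTT
  ..FTT
  .FTTT
  ...TT
  T.TTT
Step 3: 3 trees catch fire, 3 burn out
  ..FTT
  ...FT
  ..FTT
  ...TT
  T.TTT
Step 4: 3 trees catch fire, 3 burn out
  ...FT
  ....F
  ...FT
  ...TT
  T.TTT
Step 5: 3 trees catch fire, 3 burn out
  ....F
  .....
  ....F
  ...FT
  T.TTT
Step 6: 2 trees catch fire, 3 burn out
  .....
  .....
  .....
  ....F
  T.TFT

.....
.....
.....
....F
T.TFT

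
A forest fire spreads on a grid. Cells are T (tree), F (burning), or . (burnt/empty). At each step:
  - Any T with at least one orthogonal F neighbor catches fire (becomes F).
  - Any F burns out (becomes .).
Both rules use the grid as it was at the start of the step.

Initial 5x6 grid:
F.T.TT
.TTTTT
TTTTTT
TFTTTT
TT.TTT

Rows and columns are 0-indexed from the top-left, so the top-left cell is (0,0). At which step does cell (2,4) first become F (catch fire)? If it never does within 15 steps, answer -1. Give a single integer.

Step 1: cell (2,4)='T' (+4 fires, +2 burnt)
Step 2: cell (2,4)='T' (+5 fires, +4 burnt)
Step 3: cell (2,4)='T' (+4 fires, +5 burnt)
Step 4: cell (2,4)='F' (+5 fires, +4 burnt)
  -> target ignites at step 4
Step 5: cell (2,4)='.' (+3 fires, +5 burnt)
Step 6: cell (2,4)='.' (+2 fires, +3 burnt)
Step 7: cell (2,4)='.' (+1 fires, +2 burnt)
Step 8: cell (2,4)='.' (+0 fires, +1 burnt)
  fire out at step 8

4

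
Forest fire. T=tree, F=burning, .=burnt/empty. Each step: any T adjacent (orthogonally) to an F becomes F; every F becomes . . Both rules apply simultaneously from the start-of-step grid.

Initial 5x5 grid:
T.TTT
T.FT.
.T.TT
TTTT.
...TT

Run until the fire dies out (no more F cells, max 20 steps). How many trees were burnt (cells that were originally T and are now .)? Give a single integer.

Answer: 13

Derivation:
Step 1: +2 fires, +1 burnt (F count now 2)
Step 2: +2 fires, +2 burnt (F count now 2)
Step 3: +3 fires, +2 burnt (F count now 3)
Step 4: +2 fires, +3 burnt (F count now 2)
Step 5: +2 fires, +2 burnt (F count now 2)
Step 6: +2 fires, +2 burnt (F count now 2)
Step 7: +0 fires, +2 burnt (F count now 0)
Fire out after step 7
Initially T: 15, now '.': 23
Total burnt (originally-T cells now '.'): 13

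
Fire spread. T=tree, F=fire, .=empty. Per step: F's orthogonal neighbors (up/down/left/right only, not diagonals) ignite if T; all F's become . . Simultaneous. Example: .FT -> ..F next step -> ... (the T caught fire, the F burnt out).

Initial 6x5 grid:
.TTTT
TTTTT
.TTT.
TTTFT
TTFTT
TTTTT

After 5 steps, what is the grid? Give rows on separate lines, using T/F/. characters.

Step 1: 6 trees catch fire, 2 burn out
  .TTTT
  TTTTT
  .TTF.
  TTF.F
  TF.FT
  TTFTT
Step 2: 7 trees catch fire, 6 burn out
  .TTTT
  TTTFT
  .TF..
  TF...
  F...F
  TF.FT
Step 3: 7 trees catch fire, 7 burn out
  .TTFT
  TTF.F
  .F...
  F....
  .....
  F...F
Step 4: 3 trees catch fire, 7 burn out
  .TF.F
  TF...
  .....
  .....
  .....
  .....
Step 5: 2 trees catch fire, 3 burn out
  .F...
  F....
  .....
  .....
  .....
  .....

.F...
F....
.....
.....
.....
.....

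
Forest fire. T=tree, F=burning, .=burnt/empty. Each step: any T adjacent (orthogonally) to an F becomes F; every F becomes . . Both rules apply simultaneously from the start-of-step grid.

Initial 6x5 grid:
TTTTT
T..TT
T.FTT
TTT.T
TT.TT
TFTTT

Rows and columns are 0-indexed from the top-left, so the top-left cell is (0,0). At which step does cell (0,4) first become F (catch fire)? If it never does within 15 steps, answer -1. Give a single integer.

Step 1: cell (0,4)='T' (+5 fires, +2 burnt)
Step 2: cell (0,4)='T' (+5 fires, +5 burnt)
Step 3: cell (0,4)='T' (+6 fires, +5 burnt)
Step 4: cell (0,4)='F' (+4 fires, +6 burnt)
  -> target ignites at step 4
Step 5: cell (0,4)='.' (+2 fires, +4 burnt)
Step 6: cell (0,4)='.' (+1 fires, +2 burnt)
Step 7: cell (0,4)='.' (+0 fires, +1 burnt)
  fire out at step 7

4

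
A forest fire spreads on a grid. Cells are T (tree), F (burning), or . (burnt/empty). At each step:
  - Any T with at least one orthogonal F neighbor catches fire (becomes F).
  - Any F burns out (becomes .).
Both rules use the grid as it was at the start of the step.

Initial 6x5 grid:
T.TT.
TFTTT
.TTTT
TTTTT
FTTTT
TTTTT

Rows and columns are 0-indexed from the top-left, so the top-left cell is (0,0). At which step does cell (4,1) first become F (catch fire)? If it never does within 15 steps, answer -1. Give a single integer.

Step 1: cell (4,1)='F' (+6 fires, +2 burnt)
  -> target ignites at step 1
Step 2: cell (4,1)='.' (+7 fires, +6 burnt)
Step 3: cell (4,1)='.' (+6 fires, +7 burnt)
Step 4: cell (4,1)='.' (+4 fires, +6 burnt)
Step 5: cell (4,1)='.' (+2 fires, +4 burnt)
Step 6: cell (4,1)='.' (+0 fires, +2 burnt)
  fire out at step 6

1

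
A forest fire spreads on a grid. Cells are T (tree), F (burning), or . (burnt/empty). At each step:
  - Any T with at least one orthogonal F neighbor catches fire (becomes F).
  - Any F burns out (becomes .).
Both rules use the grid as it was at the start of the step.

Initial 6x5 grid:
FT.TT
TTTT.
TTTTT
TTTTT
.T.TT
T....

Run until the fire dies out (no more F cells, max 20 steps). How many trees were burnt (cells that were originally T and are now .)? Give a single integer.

Step 1: +2 fires, +1 burnt (F count now 2)
Step 2: +2 fires, +2 burnt (F count now 2)
Step 3: +3 fires, +2 burnt (F count now 3)
Step 4: +3 fires, +3 burnt (F count now 3)
Step 5: +4 fires, +3 burnt (F count now 4)
Step 6: +3 fires, +4 burnt (F count now 3)
Step 7: +2 fires, +3 burnt (F count now 2)
Step 8: +1 fires, +2 burnt (F count now 1)
Step 9: +0 fires, +1 burnt (F count now 0)
Fire out after step 9
Initially T: 21, now '.': 29
Total burnt (originally-T cells now '.'): 20

Answer: 20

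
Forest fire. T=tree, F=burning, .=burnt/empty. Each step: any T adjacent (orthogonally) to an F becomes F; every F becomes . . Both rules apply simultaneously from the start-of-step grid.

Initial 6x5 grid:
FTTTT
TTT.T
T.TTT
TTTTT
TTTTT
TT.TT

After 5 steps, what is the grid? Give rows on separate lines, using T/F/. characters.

Step 1: 2 trees catch fire, 1 burn out
  .FTTT
  FTT.T
  T.TTT
  TTTTT
  TTTTT
  TT.TT
Step 2: 3 trees catch fire, 2 burn out
  ..FTT
  .FT.T
  F.TTT
  TTTTT
  TTTTT
  TT.TT
Step 3: 3 trees catch fire, 3 burn out
  ...FT
  ..F.T
  ..TTT
  FTTTT
  TTTTT
  TT.TT
Step 4: 4 trees catch fire, 3 burn out
  ....F
  ....T
  ..FTT
  .FTTT
  FTTTT
  TT.TT
Step 5: 5 trees catch fire, 4 burn out
  .....
  ....F
  ...FT
  ..FTT
  .FTTT
  FT.TT

.....
....F
...FT
..FTT
.FTTT
FT.TT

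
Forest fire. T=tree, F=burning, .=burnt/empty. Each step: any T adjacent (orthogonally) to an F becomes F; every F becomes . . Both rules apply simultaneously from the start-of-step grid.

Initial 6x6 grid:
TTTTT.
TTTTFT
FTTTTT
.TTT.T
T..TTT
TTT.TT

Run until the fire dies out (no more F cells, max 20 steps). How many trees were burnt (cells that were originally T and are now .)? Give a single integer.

Step 1: +6 fires, +2 burnt (F count now 6)
Step 2: +8 fires, +6 burnt (F count now 8)
Step 3: +5 fires, +8 burnt (F count now 5)
Step 4: +2 fires, +5 burnt (F count now 2)
Step 5: +2 fires, +2 burnt (F count now 2)
Step 6: +1 fires, +2 burnt (F count now 1)
Step 7: +0 fires, +1 burnt (F count now 0)
Fire out after step 7
Initially T: 28, now '.': 32
Total burnt (originally-T cells now '.'): 24

Answer: 24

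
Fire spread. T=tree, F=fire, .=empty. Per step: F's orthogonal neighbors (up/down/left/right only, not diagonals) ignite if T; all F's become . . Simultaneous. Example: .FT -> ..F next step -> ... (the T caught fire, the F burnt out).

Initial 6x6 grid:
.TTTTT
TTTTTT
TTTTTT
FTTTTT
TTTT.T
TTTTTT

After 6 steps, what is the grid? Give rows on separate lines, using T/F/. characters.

Step 1: 3 trees catch fire, 1 burn out
  .TTTTT
  TTTTTT
  FTTTTT
  .FTTTT
  FTTT.T
  TTTTTT
Step 2: 5 trees catch fire, 3 burn out
  .TTTTT
  FTTTTT
  .FTTTT
  ..FTTT
  .FTT.T
  FTTTTT
Step 3: 5 trees catch fire, 5 burn out
  .TTTTT
  .FTTTT
  ..FTTT
  ...FTT
  ..FT.T
  .FTTTT
Step 4: 6 trees catch fire, 5 burn out
  .FTTTT
  ..FTTT
  ...FTT
  ....FT
  ...F.T
  ..FTTT
Step 5: 5 trees catch fire, 6 burn out
  ..FTTT
  ...FTT
  ....FT
  .....F
  .....T
  ...FTT
Step 6: 5 trees catch fire, 5 burn out
  ...FTT
  ....FT
  .....F
  ......
  .....F
  ....FT

...FTT
....FT
.....F
......
.....F
....FT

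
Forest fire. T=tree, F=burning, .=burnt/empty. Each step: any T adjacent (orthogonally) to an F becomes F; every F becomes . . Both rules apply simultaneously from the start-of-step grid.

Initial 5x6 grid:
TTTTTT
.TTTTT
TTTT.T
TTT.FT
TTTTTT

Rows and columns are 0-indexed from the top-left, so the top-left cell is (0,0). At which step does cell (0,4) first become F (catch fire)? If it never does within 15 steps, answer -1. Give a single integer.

Step 1: cell (0,4)='T' (+2 fires, +1 burnt)
Step 2: cell (0,4)='T' (+3 fires, +2 burnt)
Step 3: cell (0,4)='T' (+2 fires, +3 burnt)
Step 4: cell (0,4)='T' (+4 fires, +2 burnt)
Step 5: cell (0,4)='F' (+5 fires, +4 burnt)
  -> target ignites at step 5
Step 6: cell (0,4)='.' (+5 fires, +5 burnt)
Step 7: cell (0,4)='.' (+3 fires, +5 burnt)
Step 8: cell (0,4)='.' (+1 fires, +3 burnt)
Step 9: cell (0,4)='.' (+1 fires, +1 burnt)
Step 10: cell (0,4)='.' (+0 fires, +1 burnt)
  fire out at step 10

5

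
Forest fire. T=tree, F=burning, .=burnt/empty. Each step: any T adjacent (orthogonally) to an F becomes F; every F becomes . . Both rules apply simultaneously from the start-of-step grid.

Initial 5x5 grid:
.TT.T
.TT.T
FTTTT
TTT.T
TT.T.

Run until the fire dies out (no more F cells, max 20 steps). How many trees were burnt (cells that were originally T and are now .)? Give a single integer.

Step 1: +2 fires, +1 burnt (F count now 2)
Step 2: +4 fires, +2 burnt (F count now 4)
Step 3: +5 fires, +4 burnt (F count now 5)
Step 4: +2 fires, +5 burnt (F count now 2)
Step 5: +2 fires, +2 burnt (F count now 2)
Step 6: +1 fires, +2 burnt (F count now 1)
Step 7: +0 fires, +1 burnt (F count now 0)
Fire out after step 7
Initially T: 17, now '.': 24
Total burnt (originally-T cells now '.'): 16

Answer: 16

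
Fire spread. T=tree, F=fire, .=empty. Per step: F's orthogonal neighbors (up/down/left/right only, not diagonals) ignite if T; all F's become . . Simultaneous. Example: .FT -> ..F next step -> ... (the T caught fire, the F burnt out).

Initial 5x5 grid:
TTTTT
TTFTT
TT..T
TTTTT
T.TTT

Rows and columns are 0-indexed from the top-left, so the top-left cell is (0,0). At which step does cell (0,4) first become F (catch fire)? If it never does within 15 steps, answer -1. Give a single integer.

Step 1: cell (0,4)='T' (+3 fires, +1 burnt)
Step 2: cell (0,4)='T' (+5 fires, +3 burnt)
Step 3: cell (0,4)='F' (+5 fires, +5 burnt)
  -> target ignites at step 3
Step 4: cell (0,4)='.' (+3 fires, +5 burnt)
Step 5: cell (0,4)='.' (+4 fires, +3 burnt)
Step 6: cell (0,4)='.' (+1 fires, +4 burnt)
Step 7: cell (0,4)='.' (+0 fires, +1 burnt)
  fire out at step 7

3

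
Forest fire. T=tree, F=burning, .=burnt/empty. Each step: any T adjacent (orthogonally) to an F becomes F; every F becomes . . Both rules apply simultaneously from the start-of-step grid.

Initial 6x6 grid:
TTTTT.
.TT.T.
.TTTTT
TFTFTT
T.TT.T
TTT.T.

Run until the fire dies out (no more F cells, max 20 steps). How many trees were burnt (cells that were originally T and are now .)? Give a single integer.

Answer: 24

Derivation:
Step 1: +6 fires, +2 burnt (F count now 6)
Step 2: +6 fires, +6 burnt (F count now 6)
Step 3: +7 fires, +6 burnt (F count now 7)
Step 4: +4 fires, +7 burnt (F count now 4)
Step 5: +1 fires, +4 burnt (F count now 1)
Step 6: +0 fires, +1 burnt (F count now 0)
Fire out after step 6
Initially T: 25, now '.': 35
Total burnt (originally-T cells now '.'): 24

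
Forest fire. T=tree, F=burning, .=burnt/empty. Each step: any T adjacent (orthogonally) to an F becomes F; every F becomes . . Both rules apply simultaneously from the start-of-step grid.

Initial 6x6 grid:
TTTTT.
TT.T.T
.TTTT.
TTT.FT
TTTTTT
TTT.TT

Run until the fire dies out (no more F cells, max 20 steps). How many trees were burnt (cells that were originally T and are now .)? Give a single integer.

Answer: 27

Derivation:
Step 1: +3 fires, +1 burnt (F count now 3)
Step 2: +4 fires, +3 burnt (F count now 4)
Step 3: +4 fires, +4 burnt (F count now 4)
Step 4: +5 fires, +4 burnt (F count now 5)
Step 5: +6 fires, +5 burnt (F count now 6)
Step 6: +4 fires, +6 burnt (F count now 4)
Step 7: +1 fires, +4 burnt (F count now 1)
Step 8: +0 fires, +1 burnt (F count now 0)
Fire out after step 8
Initially T: 28, now '.': 35
Total burnt (originally-T cells now '.'): 27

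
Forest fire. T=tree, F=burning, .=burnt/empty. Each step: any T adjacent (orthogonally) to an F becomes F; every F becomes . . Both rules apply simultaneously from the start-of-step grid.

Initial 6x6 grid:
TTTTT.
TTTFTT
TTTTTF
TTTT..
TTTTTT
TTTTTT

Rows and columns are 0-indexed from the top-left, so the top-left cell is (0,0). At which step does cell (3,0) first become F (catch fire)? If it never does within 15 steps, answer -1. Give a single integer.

Step 1: cell (3,0)='T' (+6 fires, +2 burnt)
Step 2: cell (3,0)='T' (+5 fires, +6 burnt)
Step 3: cell (3,0)='T' (+5 fires, +5 burnt)
Step 4: cell (3,0)='T' (+6 fires, +5 burnt)
Step 5: cell (3,0)='F' (+5 fires, +6 burnt)
  -> target ignites at step 5
Step 6: cell (3,0)='.' (+3 fires, +5 burnt)
Step 7: cell (3,0)='.' (+1 fires, +3 burnt)
Step 8: cell (3,0)='.' (+0 fires, +1 burnt)
  fire out at step 8

5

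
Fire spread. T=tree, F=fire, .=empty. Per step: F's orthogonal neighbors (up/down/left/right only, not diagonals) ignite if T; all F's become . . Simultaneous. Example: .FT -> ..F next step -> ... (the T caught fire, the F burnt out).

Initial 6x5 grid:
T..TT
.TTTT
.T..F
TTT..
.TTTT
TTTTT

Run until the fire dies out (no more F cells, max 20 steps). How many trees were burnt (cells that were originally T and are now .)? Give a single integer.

Step 1: +1 fires, +1 burnt (F count now 1)
Step 2: +2 fires, +1 burnt (F count now 2)
Step 3: +2 fires, +2 burnt (F count now 2)
Step 4: +1 fires, +2 burnt (F count now 1)
Step 5: +1 fires, +1 burnt (F count now 1)
Step 6: +1 fires, +1 burnt (F count now 1)
Step 7: +3 fires, +1 burnt (F count now 3)
Step 8: +2 fires, +3 burnt (F count now 2)
Step 9: +3 fires, +2 burnt (F count now 3)
Step 10: +2 fires, +3 burnt (F count now 2)
Step 11: +1 fires, +2 burnt (F count now 1)
Step 12: +0 fires, +1 burnt (F count now 0)
Fire out after step 12
Initially T: 20, now '.': 29
Total burnt (originally-T cells now '.'): 19

Answer: 19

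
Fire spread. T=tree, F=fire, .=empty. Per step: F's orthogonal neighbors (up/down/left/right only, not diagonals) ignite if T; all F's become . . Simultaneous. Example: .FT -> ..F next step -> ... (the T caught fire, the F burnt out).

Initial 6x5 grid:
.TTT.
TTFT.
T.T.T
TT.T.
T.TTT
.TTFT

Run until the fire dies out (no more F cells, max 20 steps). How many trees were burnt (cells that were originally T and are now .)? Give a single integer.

Answer: 18

Derivation:
Step 1: +7 fires, +2 burnt (F count now 7)
Step 2: +7 fires, +7 burnt (F count now 7)
Step 3: +1 fires, +7 burnt (F count now 1)
Step 4: +1 fires, +1 burnt (F count now 1)
Step 5: +2 fires, +1 burnt (F count now 2)
Step 6: +0 fires, +2 burnt (F count now 0)
Fire out after step 6
Initially T: 19, now '.': 29
Total burnt (originally-T cells now '.'): 18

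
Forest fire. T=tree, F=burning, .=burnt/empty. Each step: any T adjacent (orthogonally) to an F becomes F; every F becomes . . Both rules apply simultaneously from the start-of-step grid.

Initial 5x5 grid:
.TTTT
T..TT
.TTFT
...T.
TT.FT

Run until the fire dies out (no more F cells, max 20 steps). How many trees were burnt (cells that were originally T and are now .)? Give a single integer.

Step 1: +5 fires, +2 burnt (F count now 5)
Step 2: +3 fires, +5 burnt (F count now 3)
Step 3: +2 fires, +3 burnt (F count now 2)
Step 4: +1 fires, +2 burnt (F count now 1)
Step 5: +0 fires, +1 burnt (F count now 0)
Fire out after step 5
Initially T: 14, now '.': 22
Total burnt (originally-T cells now '.'): 11

Answer: 11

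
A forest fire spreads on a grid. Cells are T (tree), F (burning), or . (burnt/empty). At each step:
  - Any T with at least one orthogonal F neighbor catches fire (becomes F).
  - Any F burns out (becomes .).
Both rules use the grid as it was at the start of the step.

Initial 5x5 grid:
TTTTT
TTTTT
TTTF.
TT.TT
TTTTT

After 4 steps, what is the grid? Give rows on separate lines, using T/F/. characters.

Step 1: 3 trees catch fire, 1 burn out
  TTTTT
  TTTFT
  TTF..
  TT.FT
  TTTTT
Step 2: 6 trees catch fire, 3 burn out
  TTTFT
  TTF.F
  TF...
  TT..F
  TTTFT
Step 3: 7 trees catch fire, 6 burn out
  TTF.F
  TF...
  F....
  TF...
  TTF.F
Step 4: 4 trees catch fire, 7 burn out
  TF...
  F....
  .....
  F....
  TF...

TF...
F....
.....
F....
TF...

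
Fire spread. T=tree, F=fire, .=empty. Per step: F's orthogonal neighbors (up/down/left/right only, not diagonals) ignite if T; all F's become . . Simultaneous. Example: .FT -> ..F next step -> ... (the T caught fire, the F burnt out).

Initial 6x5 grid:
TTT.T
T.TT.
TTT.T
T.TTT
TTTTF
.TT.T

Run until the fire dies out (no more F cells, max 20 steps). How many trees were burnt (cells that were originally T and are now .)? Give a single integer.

Step 1: +3 fires, +1 burnt (F count now 3)
Step 2: +3 fires, +3 burnt (F count now 3)
Step 3: +3 fires, +3 burnt (F count now 3)
Step 4: +3 fires, +3 burnt (F count now 3)
Step 5: +3 fires, +3 burnt (F count now 3)
Step 6: +3 fires, +3 burnt (F count now 3)
Step 7: +2 fires, +3 burnt (F count now 2)
Step 8: +1 fires, +2 burnt (F count now 1)
Step 9: +0 fires, +1 burnt (F count now 0)
Fire out after step 9
Initially T: 22, now '.': 29
Total burnt (originally-T cells now '.'): 21

Answer: 21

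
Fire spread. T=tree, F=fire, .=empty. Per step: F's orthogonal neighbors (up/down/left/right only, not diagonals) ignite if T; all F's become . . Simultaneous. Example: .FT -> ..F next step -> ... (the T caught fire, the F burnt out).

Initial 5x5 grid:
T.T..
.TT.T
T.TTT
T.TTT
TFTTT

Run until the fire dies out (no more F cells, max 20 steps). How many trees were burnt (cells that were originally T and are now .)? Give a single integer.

Answer: 16

Derivation:
Step 1: +2 fires, +1 burnt (F count now 2)
Step 2: +3 fires, +2 burnt (F count now 3)
Step 3: +4 fires, +3 burnt (F count now 4)
Step 4: +3 fires, +4 burnt (F count now 3)
Step 5: +3 fires, +3 burnt (F count now 3)
Step 6: +1 fires, +3 burnt (F count now 1)
Step 7: +0 fires, +1 burnt (F count now 0)
Fire out after step 7
Initially T: 17, now '.': 24
Total burnt (originally-T cells now '.'): 16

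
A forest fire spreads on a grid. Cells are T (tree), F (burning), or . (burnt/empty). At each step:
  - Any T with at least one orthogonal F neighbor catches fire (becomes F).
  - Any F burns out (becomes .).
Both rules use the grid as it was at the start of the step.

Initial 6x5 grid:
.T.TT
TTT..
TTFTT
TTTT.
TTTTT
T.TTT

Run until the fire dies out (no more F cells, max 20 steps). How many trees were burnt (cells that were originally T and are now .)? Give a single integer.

Answer: 21

Derivation:
Step 1: +4 fires, +1 burnt (F count now 4)
Step 2: +6 fires, +4 burnt (F count now 6)
Step 3: +6 fires, +6 burnt (F count now 6)
Step 4: +3 fires, +6 burnt (F count now 3)
Step 5: +2 fires, +3 burnt (F count now 2)
Step 6: +0 fires, +2 burnt (F count now 0)
Fire out after step 6
Initially T: 23, now '.': 28
Total burnt (originally-T cells now '.'): 21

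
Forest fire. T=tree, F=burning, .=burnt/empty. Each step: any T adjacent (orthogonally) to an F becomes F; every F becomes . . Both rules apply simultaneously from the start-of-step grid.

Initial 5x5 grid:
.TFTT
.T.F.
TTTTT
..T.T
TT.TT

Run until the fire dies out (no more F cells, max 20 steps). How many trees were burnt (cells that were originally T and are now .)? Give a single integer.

Step 1: +3 fires, +2 burnt (F count now 3)
Step 2: +4 fires, +3 burnt (F count now 4)
Step 3: +3 fires, +4 burnt (F count now 3)
Step 4: +2 fires, +3 burnt (F count now 2)
Step 5: +1 fires, +2 burnt (F count now 1)
Step 6: +0 fires, +1 burnt (F count now 0)
Fire out after step 6
Initially T: 15, now '.': 23
Total burnt (originally-T cells now '.'): 13

Answer: 13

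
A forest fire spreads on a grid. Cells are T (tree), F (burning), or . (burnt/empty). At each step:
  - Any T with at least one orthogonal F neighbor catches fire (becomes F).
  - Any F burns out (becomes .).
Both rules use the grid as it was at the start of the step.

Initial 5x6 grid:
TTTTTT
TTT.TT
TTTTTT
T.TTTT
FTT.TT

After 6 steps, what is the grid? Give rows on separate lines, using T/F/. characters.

Step 1: 2 trees catch fire, 1 burn out
  TTTTTT
  TTT.TT
  TTTTTT
  F.TTTT
  .FT.TT
Step 2: 2 trees catch fire, 2 burn out
  TTTTTT
  TTT.TT
  FTTTTT
  ..TTTT
  ..F.TT
Step 3: 3 trees catch fire, 2 burn out
  TTTTTT
  FTT.TT
  .FTTTT
  ..FTTT
  ....TT
Step 4: 4 trees catch fire, 3 burn out
  FTTTTT
  .FT.TT
  ..FTTT
  ...FTT
  ....TT
Step 5: 4 trees catch fire, 4 burn out
  .FTTTT
  ..F.TT
  ...FTT
  ....FT
  ....TT
Step 6: 4 trees catch fire, 4 burn out
  ..FTTT
  ....TT
  ....FT
  .....F
  ....FT

..FTTT
....TT
....FT
.....F
....FT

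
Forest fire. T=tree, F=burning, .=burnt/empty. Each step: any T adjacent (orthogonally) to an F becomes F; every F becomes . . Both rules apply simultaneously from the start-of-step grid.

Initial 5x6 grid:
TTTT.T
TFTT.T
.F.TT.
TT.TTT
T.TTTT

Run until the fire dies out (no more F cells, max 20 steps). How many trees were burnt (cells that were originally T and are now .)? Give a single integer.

Step 1: +4 fires, +2 burnt (F count now 4)
Step 2: +4 fires, +4 burnt (F count now 4)
Step 3: +3 fires, +4 burnt (F count now 3)
Step 4: +2 fires, +3 burnt (F count now 2)
Step 5: +2 fires, +2 burnt (F count now 2)
Step 6: +3 fires, +2 burnt (F count now 3)
Step 7: +1 fires, +3 burnt (F count now 1)
Step 8: +0 fires, +1 burnt (F count now 0)
Fire out after step 8
Initially T: 21, now '.': 28
Total burnt (originally-T cells now '.'): 19

Answer: 19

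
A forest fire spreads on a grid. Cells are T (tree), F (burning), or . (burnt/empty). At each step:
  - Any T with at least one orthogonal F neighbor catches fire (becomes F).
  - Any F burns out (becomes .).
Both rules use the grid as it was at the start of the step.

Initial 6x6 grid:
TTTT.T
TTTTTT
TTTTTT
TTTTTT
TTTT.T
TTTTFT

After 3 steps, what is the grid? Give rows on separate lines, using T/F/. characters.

Step 1: 2 trees catch fire, 1 burn out
  TTTT.T
  TTTTTT
  TTTTTT
  TTTTTT
  TTTT.T
  TTTF.F
Step 2: 3 trees catch fire, 2 burn out
  TTTT.T
  TTTTTT
  TTTTTT
  TTTTTT
  TTTF.F
  TTF...
Step 3: 4 trees catch fire, 3 burn out
  TTTT.T
  TTTTTT
  TTTTTT
  TTTFTF
  TTF...
  TF....

TTTT.T
TTTTTT
TTTTTT
TTTFTF
TTF...
TF....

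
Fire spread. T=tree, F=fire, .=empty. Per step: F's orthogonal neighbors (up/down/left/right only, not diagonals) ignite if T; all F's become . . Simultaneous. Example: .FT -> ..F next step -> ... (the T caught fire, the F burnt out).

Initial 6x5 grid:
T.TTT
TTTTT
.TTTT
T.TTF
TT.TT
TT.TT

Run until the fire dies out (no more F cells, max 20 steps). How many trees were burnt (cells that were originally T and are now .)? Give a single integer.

Answer: 19

Derivation:
Step 1: +3 fires, +1 burnt (F count now 3)
Step 2: +5 fires, +3 burnt (F count now 5)
Step 3: +4 fires, +5 burnt (F count now 4)
Step 4: +3 fires, +4 burnt (F count now 3)
Step 5: +2 fires, +3 burnt (F count now 2)
Step 6: +1 fires, +2 burnt (F count now 1)
Step 7: +1 fires, +1 burnt (F count now 1)
Step 8: +0 fires, +1 burnt (F count now 0)
Fire out after step 8
Initially T: 24, now '.': 25
Total burnt (originally-T cells now '.'): 19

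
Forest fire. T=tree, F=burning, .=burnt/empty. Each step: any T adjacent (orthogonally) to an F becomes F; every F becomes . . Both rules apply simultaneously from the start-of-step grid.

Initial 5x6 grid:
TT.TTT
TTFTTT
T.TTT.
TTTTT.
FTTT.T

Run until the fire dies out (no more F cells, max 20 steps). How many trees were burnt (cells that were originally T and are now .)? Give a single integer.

Answer: 22

Derivation:
Step 1: +5 fires, +2 burnt (F count now 5)
Step 2: +9 fires, +5 burnt (F count now 9)
Step 3: +6 fires, +9 burnt (F count now 6)
Step 4: +2 fires, +6 burnt (F count now 2)
Step 5: +0 fires, +2 burnt (F count now 0)
Fire out after step 5
Initially T: 23, now '.': 29
Total burnt (originally-T cells now '.'): 22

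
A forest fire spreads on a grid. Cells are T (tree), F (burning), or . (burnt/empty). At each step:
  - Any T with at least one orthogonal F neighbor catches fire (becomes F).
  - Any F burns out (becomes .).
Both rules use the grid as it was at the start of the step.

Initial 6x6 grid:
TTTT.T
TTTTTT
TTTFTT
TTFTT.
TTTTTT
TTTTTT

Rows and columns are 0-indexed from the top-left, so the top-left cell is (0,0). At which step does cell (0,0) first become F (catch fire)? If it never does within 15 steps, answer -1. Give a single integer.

Step 1: cell (0,0)='T' (+6 fires, +2 burnt)
Step 2: cell (0,0)='T' (+10 fires, +6 burnt)
Step 3: cell (0,0)='T' (+8 fires, +10 burnt)
Step 4: cell (0,0)='T' (+6 fires, +8 burnt)
Step 5: cell (0,0)='F' (+2 fires, +6 burnt)
  -> target ignites at step 5
Step 6: cell (0,0)='.' (+0 fires, +2 burnt)
  fire out at step 6

5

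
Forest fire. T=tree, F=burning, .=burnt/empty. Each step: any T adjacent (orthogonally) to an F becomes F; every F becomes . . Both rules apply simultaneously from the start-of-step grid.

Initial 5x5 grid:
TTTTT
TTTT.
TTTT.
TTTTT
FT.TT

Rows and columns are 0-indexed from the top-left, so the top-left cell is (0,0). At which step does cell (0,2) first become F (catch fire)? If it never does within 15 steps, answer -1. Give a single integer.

Step 1: cell (0,2)='T' (+2 fires, +1 burnt)
Step 2: cell (0,2)='T' (+2 fires, +2 burnt)
Step 3: cell (0,2)='T' (+3 fires, +2 burnt)
Step 4: cell (0,2)='T' (+4 fires, +3 burnt)
Step 5: cell (0,2)='T' (+5 fires, +4 burnt)
Step 6: cell (0,2)='F' (+3 fires, +5 burnt)
  -> target ignites at step 6
Step 7: cell (0,2)='.' (+1 fires, +3 burnt)
Step 8: cell (0,2)='.' (+1 fires, +1 burnt)
Step 9: cell (0,2)='.' (+0 fires, +1 burnt)
  fire out at step 9

6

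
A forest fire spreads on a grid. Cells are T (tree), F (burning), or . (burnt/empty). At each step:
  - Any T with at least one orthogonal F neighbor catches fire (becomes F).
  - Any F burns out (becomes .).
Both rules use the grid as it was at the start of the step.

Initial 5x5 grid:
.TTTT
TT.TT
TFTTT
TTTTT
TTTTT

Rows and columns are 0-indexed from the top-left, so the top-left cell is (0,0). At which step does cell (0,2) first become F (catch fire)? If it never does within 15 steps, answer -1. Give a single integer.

Step 1: cell (0,2)='T' (+4 fires, +1 burnt)
Step 2: cell (0,2)='T' (+6 fires, +4 burnt)
Step 3: cell (0,2)='F' (+6 fires, +6 burnt)
  -> target ignites at step 3
Step 4: cell (0,2)='.' (+4 fires, +6 burnt)
Step 5: cell (0,2)='.' (+2 fires, +4 burnt)
Step 6: cell (0,2)='.' (+0 fires, +2 burnt)
  fire out at step 6

3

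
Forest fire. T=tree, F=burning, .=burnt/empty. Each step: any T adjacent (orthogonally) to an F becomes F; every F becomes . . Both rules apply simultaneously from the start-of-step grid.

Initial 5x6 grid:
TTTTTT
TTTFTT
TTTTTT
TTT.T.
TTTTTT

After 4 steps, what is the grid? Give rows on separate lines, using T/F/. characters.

Step 1: 4 trees catch fire, 1 burn out
  TTTFTT
  TTF.FT
  TTTFTT
  TTT.T.
  TTTTTT
Step 2: 6 trees catch fire, 4 burn out
  TTF.FT
  TF...F
  TTF.FT
  TTT.T.
  TTTTTT
Step 3: 7 trees catch fire, 6 burn out
  TF...F
  F.....
  TF...F
  TTF.F.
  TTTTTT
Step 4: 5 trees catch fire, 7 burn out
  F.....
  ......
  F.....
  TF....
  TTFTFT

F.....
......
F.....
TF....
TTFTFT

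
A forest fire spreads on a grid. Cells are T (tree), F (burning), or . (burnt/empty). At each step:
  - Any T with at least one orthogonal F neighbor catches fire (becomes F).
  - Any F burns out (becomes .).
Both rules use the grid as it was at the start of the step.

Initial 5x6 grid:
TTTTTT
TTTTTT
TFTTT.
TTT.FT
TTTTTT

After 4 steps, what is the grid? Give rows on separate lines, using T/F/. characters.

Step 1: 7 trees catch fire, 2 burn out
  TTTTTT
  TFTTTT
  F.FTF.
  TFT..F
  TTTTFT
Step 2: 10 trees catch fire, 7 burn out
  TFTTTT
  F.FTFT
  ...F..
  F.F...
  TFTF.F
Step 3: 7 trees catch fire, 10 burn out
  F.FTFT
  ...F.F
  ......
  ......
  F.F...
Step 4: 2 trees catch fire, 7 burn out
  ...F.F
  ......
  ......
  ......
  ......

...F.F
......
......
......
......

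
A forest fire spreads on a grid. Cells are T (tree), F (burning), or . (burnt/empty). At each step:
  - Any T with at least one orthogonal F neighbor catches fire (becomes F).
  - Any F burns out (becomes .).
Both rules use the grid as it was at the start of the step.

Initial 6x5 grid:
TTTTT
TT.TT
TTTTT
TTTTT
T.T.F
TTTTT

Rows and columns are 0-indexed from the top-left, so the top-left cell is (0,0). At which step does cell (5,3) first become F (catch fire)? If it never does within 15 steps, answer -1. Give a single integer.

Step 1: cell (5,3)='T' (+2 fires, +1 burnt)
Step 2: cell (5,3)='F' (+3 fires, +2 burnt)
  -> target ignites at step 2
Step 3: cell (5,3)='.' (+4 fires, +3 burnt)
Step 4: cell (5,3)='.' (+6 fires, +4 burnt)
Step 5: cell (5,3)='.' (+4 fires, +6 burnt)
Step 6: cell (5,3)='.' (+4 fires, +4 burnt)
Step 7: cell (5,3)='.' (+2 fires, +4 burnt)
Step 8: cell (5,3)='.' (+1 fires, +2 burnt)
Step 9: cell (5,3)='.' (+0 fires, +1 burnt)
  fire out at step 9

2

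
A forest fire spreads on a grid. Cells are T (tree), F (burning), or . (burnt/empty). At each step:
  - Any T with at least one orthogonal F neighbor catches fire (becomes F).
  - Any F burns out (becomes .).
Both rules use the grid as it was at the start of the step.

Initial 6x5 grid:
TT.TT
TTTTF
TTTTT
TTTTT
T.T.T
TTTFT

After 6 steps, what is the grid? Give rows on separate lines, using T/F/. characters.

Step 1: 5 trees catch fire, 2 burn out
  TT.TF
  TTTF.
  TTTTF
  TTTTT
  T.T.T
  TTF.F
Step 2: 7 trees catch fire, 5 burn out
  TT.F.
  TTF..
  TTTF.
  TTTTF
  T.F.F
  TF...
Step 3: 5 trees catch fire, 7 burn out
  TT...
  TF...
  TTF..
  TTFF.
  T....
  F....
Step 4: 5 trees catch fire, 5 burn out
  TF...
  F....
  TF...
  TF...
  F....
  .....
Step 5: 3 trees catch fire, 5 burn out
  F....
  .....
  F....
  F....
  .....
  .....
Step 6: 0 trees catch fire, 3 burn out
  .....
  .....
  .....
  .....
  .....
  .....

.....
.....
.....
.....
.....
.....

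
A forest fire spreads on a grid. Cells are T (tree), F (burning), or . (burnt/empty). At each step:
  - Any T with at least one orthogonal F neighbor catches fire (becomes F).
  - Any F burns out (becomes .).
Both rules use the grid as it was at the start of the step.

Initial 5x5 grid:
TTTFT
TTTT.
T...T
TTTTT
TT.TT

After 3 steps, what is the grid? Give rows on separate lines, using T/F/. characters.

Step 1: 3 trees catch fire, 1 burn out
  TTF.F
  TTTF.
  T...T
  TTTTT
  TT.TT
Step 2: 2 trees catch fire, 3 burn out
  TF...
  TTF..
  T...T
  TTTTT
  TT.TT
Step 3: 2 trees catch fire, 2 burn out
  F....
  TF...
  T...T
  TTTTT
  TT.TT

F....
TF...
T...T
TTTTT
TT.TT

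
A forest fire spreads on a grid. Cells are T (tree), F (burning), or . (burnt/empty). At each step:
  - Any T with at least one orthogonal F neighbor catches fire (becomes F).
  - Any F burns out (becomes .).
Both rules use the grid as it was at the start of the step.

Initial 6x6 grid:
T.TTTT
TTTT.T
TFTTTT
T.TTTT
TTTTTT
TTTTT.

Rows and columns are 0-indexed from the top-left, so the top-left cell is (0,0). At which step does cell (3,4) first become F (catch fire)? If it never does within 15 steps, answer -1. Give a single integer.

Step 1: cell (3,4)='T' (+3 fires, +1 burnt)
Step 2: cell (3,4)='T' (+5 fires, +3 burnt)
Step 3: cell (3,4)='T' (+7 fires, +5 burnt)
Step 4: cell (3,4)='F' (+7 fires, +7 burnt)
  -> target ignites at step 4
Step 5: cell (3,4)='.' (+6 fires, +7 burnt)
Step 6: cell (3,4)='.' (+3 fires, +6 burnt)
Step 7: cell (3,4)='.' (+0 fires, +3 burnt)
  fire out at step 7

4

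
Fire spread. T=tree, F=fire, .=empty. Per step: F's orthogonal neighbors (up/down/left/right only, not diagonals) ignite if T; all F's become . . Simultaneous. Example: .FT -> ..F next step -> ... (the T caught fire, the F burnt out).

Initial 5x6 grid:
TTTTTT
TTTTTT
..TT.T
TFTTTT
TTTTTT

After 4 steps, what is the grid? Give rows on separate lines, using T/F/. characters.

Step 1: 3 trees catch fire, 1 burn out
  TTTTTT
  TTTTTT
  ..TT.T
  F.FTTT
  TFTTTT
Step 2: 4 trees catch fire, 3 burn out
  TTTTTT
  TTTTTT
  ..FT.T
  ...FTT
  F.FTTT
Step 3: 4 trees catch fire, 4 burn out
  TTTTTT
  TTFTTT
  ...F.T
  ....FT
  ...FTT
Step 4: 5 trees catch fire, 4 burn out
  TTFTTT
  TF.FTT
  .....T
  .....F
  ....FT

TTFTTT
TF.FTT
.....T
.....F
....FT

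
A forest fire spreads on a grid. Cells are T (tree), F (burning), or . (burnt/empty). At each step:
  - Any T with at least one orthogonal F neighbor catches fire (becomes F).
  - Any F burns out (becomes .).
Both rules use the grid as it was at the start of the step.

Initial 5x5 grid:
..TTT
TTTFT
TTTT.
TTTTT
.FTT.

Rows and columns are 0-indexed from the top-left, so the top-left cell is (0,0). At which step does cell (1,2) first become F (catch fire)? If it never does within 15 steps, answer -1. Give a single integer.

Step 1: cell (1,2)='F' (+6 fires, +2 burnt)
  -> target ignites at step 1
Step 2: cell (1,2)='.' (+9 fires, +6 burnt)
Step 3: cell (1,2)='.' (+3 fires, +9 burnt)
Step 4: cell (1,2)='.' (+0 fires, +3 burnt)
  fire out at step 4

1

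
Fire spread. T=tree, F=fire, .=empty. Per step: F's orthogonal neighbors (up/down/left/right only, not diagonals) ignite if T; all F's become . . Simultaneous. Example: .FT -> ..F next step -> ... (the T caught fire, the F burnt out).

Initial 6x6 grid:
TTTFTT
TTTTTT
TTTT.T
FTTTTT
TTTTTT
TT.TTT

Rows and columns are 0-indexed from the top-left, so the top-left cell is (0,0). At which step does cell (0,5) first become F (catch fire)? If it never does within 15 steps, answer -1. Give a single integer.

Step 1: cell (0,5)='T' (+6 fires, +2 burnt)
Step 2: cell (0,5)='F' (+10 fires, +6 burnt)
  -> target ignites at step 2
Step 3: cell (0,5)='.' (+7 fires, +10 burnt)
Step 4: cell (0,5)='.' (+3 fires, +7 burnt)
Step 5: cell (0,5)='.' (+3 fires, +3 burnt)
Step 6: cell (0,5)='.' (+2 fires, +3 burnt)
Step 7: cell (0,5)='.' (+1 fires, +2 burnt)
Step 8: cell (0,5)='.' (+0 fires, +1 burnt)
  fire out at step 8

2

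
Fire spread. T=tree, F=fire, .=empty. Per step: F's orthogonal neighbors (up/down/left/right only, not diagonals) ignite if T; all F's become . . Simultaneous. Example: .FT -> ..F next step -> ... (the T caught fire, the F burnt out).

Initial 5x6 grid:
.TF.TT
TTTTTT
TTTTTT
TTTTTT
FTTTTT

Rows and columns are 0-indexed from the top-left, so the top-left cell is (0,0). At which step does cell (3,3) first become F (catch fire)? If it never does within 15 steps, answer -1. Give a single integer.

Step 1: cell (3,3)='T' (+4 fires, +2 burnt)
Step 2: cell (3,3)='T' (+6 fires, +4 burnt)
Step 3: cell (3,3)='T' (+6 fires, +6 burnt)
Step 4: cell (3,3)='F' (+5 fires, +6 burnt)
  -> target ignites at step 4
Step 5: cell (3,3)='.' (+4 fires, +5 burnt)
Step 6: cell (3,3)='.' (+1 fires, +4 burnt)
Step 7: cell (3,3)='.' (+0 fires, +1 burnt)
  fire out at step 7

4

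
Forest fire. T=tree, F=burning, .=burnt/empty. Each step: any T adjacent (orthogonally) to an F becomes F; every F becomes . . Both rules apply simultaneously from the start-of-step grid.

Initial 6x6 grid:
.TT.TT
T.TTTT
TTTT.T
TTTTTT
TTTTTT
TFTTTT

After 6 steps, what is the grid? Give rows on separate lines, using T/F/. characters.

Step 1: 3 trees catch fire, 1 burn out
  .TT.TT
  T.TTTT
  TTTT.T
  TTTTTT
  TFTTTT
  F.FTTT
Step 2: 4 trees catch fire, 3 burn out
  .TT.TT
  T.TTTT
  TTTT.T
  TFTTTT
  F.FTTT
  ...FTT
Step 3: 5 trees catch fire, 4 burn out
  .TT.TT
  T.TTTT
  TFTT.T
  F.FTTT
  ...FTT
  ....FT
Step 4: 5 trees catch fire, 5 burn out
  .TT.TT
  T.TTTT
  F.FT.T
  ...FTT
  ....FT
  .....F
Step 5: 5 trees catch fire, 5 burn out
  .TT.TT
  F.FTTT
  ...F.T
  ....FT
  .....F
  ......
Step 6: 3 trees catch fire, 5 burn out
  .TF.TT
  ...FTT
  .....T
  .....F
  ......
  ......

.TF.TT
...FTT
.....T
.....F
......
......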